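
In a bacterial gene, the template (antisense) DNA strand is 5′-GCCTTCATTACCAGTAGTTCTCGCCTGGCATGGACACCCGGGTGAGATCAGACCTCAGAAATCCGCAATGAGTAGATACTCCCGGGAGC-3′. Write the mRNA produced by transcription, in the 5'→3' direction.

5′-GCUCCCGGGAGUAUCUACUCAUUGCGGAUUUCUGAGGUCUGAUCUCACCCGGGUGUCCAUGCCAGGCGAGAACUACUGGUAAUGAAGGC-3′

RNA polymerase reads the template 3'→5' and synthesizes mRNA 5'→3' by base-pairing (A→U, T→A, G↔C). The complement of the template is CGGAAGTAATGGTCATCAAGAGCGGACCGTACCTGTGGGCCCACTCTAGTCTGGAGTCTTTAGGCGTTACTCATCTATGAGGGCCCTCG; antiparallel, so 5'→3' the coding strand is GCTCCCGGGAGTATCTACTCATTGCGGATTTCTGAGGTCTGATCTCACCCGGGTGTCCATGCCAGGCGAGAACTACTGGTAATGAAGGC. Replace T with U for the mRNA.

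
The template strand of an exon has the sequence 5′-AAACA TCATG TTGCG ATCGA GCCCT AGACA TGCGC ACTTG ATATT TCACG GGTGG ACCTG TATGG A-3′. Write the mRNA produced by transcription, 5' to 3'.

RNA polymerase reads the template 3'→5' and synthesizes mRNA 5'→3' by base-pairing (A→U, T→A, G↔C). The complement of the template is TTTGTAGTACAACGCTAGCTCGGGATCTGTACGCGTGAACTATAAAGTGCCCACCTGGACATACCT; antiparallel, so 5'→3' the coding strand is TCCATACAGGTCCACCCGTGAAATATCAAGTGCGCATGTCTAGGGCTCGATCGCAACATGATGTTT. Replace T with U for the mRNA.

5'-UCCAUACAGGUCCACCCGUGAAAUAUCAAGUGCGCAUGUCUAGGGCUCGAUCGCAACAUGAUGUUU-3'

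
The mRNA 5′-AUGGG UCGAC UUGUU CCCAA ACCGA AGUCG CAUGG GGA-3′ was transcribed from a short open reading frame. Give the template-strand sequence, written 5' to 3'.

5′-TCCCCATGCGACTTCGGTTTGGGAACAAGTCGACCCAT-3′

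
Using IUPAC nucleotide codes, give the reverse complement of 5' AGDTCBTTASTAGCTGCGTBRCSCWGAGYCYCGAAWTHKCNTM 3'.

Standard pairs A↔T, G↔C; ambiguity codes pair R↔Y, M↔K, W↔W, S↔S, B↔V, D↔H, N↔N. Complement (TCHAGVAATSATCGACGCAVYGSGWCTCRGRGCTTWADMGNAK), then reverse for 5'→3'.

5′-KANGMDAWTTCGRGRCTCWGSGYVACGCAGCTASTAAVGAHCT-3′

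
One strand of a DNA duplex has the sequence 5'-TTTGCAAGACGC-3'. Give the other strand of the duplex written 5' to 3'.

5'-GCGTCTTGCAAA-3'

The complement of TTTGCAAGACGC is AAACGTTCTGCG (A↔T, G↔C). DNA strands are antiparallel, so the complementary strand runs 3'→5'; reversing gives the 5'→3' form.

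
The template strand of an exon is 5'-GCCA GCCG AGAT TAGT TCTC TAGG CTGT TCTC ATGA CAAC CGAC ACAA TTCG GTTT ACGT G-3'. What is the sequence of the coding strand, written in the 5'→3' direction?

The coding strand is complementary and antiparallel to the template: take the complement (A↔T, G↔C) and reverse.

5'-CACGTAAACCGAATTGTGTCGGTTGTCATGAGAACAGCCTAGAGAACTAATCTCGGCTGGC-3'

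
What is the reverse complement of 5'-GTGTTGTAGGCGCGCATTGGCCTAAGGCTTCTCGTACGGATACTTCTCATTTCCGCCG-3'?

Reading the sequence 3'→5' and pairing each base (A↔T, G↔C) gives the reverse complement directly.

5'-CGGCGGAAATGAGAAGTATCCGTACGAGAAGCCTTAGGCCAATGCGCGCCTACAACAC-3'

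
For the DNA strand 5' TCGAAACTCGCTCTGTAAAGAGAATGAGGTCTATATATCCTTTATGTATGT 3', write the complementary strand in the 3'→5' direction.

Base-pairing A↔T, G↔C gives the complement. The complementary strand is antiparallel, so paired with a 5'→3' strand it runs 3'→5'.

3'-AGCTTTGAGCGAGACATTTCTCTTACTCCAGATATATAGGAAATACATACA-5'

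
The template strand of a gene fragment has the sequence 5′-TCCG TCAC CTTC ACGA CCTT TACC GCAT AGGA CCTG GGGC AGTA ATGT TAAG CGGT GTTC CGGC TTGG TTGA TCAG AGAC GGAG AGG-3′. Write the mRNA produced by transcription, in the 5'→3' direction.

RNA polymerase reads the template 3'→5' and synthesizes mRNA 5'→3' by base-pairing (A→U, T→A, G↔C). The complement of the template is AGGCAGTGGAAGTGCTGGAAATGGCGTATCCTGGACCCCGTCATTACAATTCGCCACAAGGCCGAACCAACTAGTCTCTGCCTCTCC; antiparallel, so 5'→3' the coding strand is CCTCTCCGTCTCTGATCAACCAAGCCGGAACACCGCTTAACATTACTGCCCCAGGTCCTATGCGGTAAAGGTCGTGAAGGTGACGGA. Replace T with U for the mRNA.

5′-CCUCUCCGUCUCUGAUCAACCAAGCCGGAACACCGCUUAACAUUACUGCCCCAGGUCCUAUGCGGUAAAGGUCGUGAAGGUGACGGA-3′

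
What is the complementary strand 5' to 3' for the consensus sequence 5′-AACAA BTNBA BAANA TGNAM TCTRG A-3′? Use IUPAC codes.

Standard pairs A↔T, G↔C; ambiguity codes pair R↔Y, M↔K, B↔V, N↔N. Complement (TTGTTVANVTVTTNTACNTKAGAYCT), then reverse for 5'→3'.

5'-TCYAGAKTNCATNTTVTVNAVTTGTT-3'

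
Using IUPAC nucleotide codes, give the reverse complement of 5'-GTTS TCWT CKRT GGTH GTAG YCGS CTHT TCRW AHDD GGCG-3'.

Standard pairs A↔T, G↔C; ambiguity codes pair R↔Y, K↔M, W↔W, S↔S, D↔H. Complement (CAASAGWAGMYACCADCATCRGCSGADAAGYWTDHHCCGC), then reverse for 5'→3'.

5'-CGCCHHDTWYGAADAGSCGRCTACDACCAYMGAWGASAAC-3'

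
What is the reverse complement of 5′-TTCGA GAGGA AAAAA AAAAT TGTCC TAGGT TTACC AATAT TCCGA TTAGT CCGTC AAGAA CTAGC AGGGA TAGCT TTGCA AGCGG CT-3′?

Reading the sequence 3'→5' and pairing each base (A↔T, G↔C) gives the reverse complement directly.

5'-AGCCGCTTGCAAAGCTATCCCTGCTAGTTCTTGACGGACTAATCGGAATATTGGTAAACCTAGGACAATTTTTTTTTTCCTCTCGAA-3'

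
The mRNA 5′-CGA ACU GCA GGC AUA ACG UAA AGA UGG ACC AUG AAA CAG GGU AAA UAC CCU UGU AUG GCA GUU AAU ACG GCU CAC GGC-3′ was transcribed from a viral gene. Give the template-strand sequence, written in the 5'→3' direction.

Replace U with T to get the coding DNA strand: CGAACTGCAGGCATAACGTAAAGATGGACCATGAAACAGGGTAAATACCCTTGTATGGCAGTTAATACGGCTCACGGC. The template strand is its reverse complement (complement GCTTGACGTCCGTATTGCATTTCTACCTGGTACTTTGTCCCATTTATGGGAACATACCGTCAATTATGCCGAGTGCCG, then reverse).

5'-GCCGTGAGCCGTATTAACTGCCATACAAGGGTATTTACCCTGTTTCATGGTCCATCTTTACGTTATGCCTGCAGTTCG-3'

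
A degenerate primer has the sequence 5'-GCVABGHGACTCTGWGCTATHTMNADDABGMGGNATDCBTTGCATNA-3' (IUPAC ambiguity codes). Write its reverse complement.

Standard pairs A↔T, G↔C; ambiguity codes pair M↔K, W↔W, B↔V, D↔H, N↔N. Complement (CGBTVCDCTGAGACWCGATADAKNTHHTVCKCCNTAHGVAACGTANT), then reverse for 5'→3'.

5'-TNATGCAAVGHATNCCKCVTHHTNKADATAGCWCAGAGTCDCVTBGC-3'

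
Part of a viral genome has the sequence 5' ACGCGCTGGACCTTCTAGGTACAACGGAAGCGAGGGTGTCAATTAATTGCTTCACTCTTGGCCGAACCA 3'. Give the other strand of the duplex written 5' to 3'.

5'-TGGTTCGGCCAAGAGTGAAGCAATTAATTGACACCCTCGCTTCCGTTGTACCTAGAAGGTCCAGCGCGT-3'

The complement of ACGCGCTGGACCTTCTAGGTACAACGGAAGCGAGGGTGTCAATTAATTGCTTCACTCTTGGCCGAACCA is TGCGCGACCTGGAAGATCCATGTTGCCTTCGCTCCCACAGTTAATTAACGAAGTGAGAACCGGCTTGGT (A↔T, G↔C). DNA strands are antiparallel, so the complementary strand runs 3'→5'; reversing gives the 5'→3' form.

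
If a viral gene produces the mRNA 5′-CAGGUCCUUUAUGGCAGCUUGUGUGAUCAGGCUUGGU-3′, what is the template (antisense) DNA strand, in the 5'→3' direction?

Replace U with T to get the coding DNA strand: CAGGTCCTTTATGGCAGCTTGTGTGATCAGGCTTGGT. The template strand is its reverse complement (complement GTCCAGGAAATACCGTCGAACACACTAGTCCGAACCA, then reverse).

5'-ACCAAGCCTGATCACACAAGCTGCCATAAAGGACCTG-3'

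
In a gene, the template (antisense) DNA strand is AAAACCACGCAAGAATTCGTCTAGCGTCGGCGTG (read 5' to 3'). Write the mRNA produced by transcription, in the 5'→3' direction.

5'-CACGCCGACGCUAGACGAAUUCUUGCGUGGUUUU-3'

RNA polymerase reads the template 3'→5' and synthesizes mRNA 5'→3' by base-pairing (A→U, T→A, G↔C). The complement of the template is TTTTGGTGCGTTCTTAAGCAGATCGCAGCCGCAC; antiparallel, so 5'→3' the coding strand is CACGCCGACGCTAGACGAATTCTTGCGTGGTTTT. Replace T with U for the mRNA.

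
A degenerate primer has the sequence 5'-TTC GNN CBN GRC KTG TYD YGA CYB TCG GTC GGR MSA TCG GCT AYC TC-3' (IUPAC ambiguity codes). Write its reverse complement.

5'-GAGRTAGCCGATSKYCCGACCGAVRGTCRHRACAMGYCNVGNNCGAA-3'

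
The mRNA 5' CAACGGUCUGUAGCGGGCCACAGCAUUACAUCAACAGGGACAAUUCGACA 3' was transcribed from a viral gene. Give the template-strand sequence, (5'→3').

Replace U with T to get the coding DNA strand: CAACGGTCTGTAGCGGGCCACAGCATTACATCAACAGGGACAATTCGACA. The template strand is its reverse complement (complement GTTGCCAGACATCGCCCGGTGTCGTAATGTAGTTGTCCCTGTTAAGCTGT, then reverse).

5'-TGTCGAATTGTCCCTGTTGATGTAATGCTGTGGCCCGCTACAGACCGTTG-3'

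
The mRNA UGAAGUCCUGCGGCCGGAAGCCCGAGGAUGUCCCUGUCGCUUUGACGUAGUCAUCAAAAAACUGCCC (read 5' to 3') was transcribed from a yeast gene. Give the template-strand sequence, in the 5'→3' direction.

5'-GGGCAGTTTTTTGATGACTACGTCAAAGCGACAGGGACATCCTCGGGCTTCCGGCCGCAGGACTTCA-3'

Replace U with T to get the coding DNA strand: TGAAGTCCTGCGGCCGGAAGCCCGAGGATGTCCCTGTCGCTTTGACGTAGTCATCAAAAAACTGCCC. The template strand is its reverse complement (complement ACTTCAGGACGCCGGCCTTCGGGCTCCTACAGGGACAGCGAAACTGCATCAGTAGTTTTTTGACGGG, then reverse).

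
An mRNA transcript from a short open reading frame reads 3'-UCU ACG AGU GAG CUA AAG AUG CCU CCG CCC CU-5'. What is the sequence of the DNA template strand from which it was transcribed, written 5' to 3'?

5'-AGATGCTCACTCGATTTCTACGGAGGCGGGGA-3'

Written 5'→3' the mRNA is UCCCCGCCUCCGUAGAAAUCGAGUGAGCAUCU, so the coding DNA strand is TCCCCGCCTCCGTAGAAATCGAGTGAGCATCT. The template is its reverse complement.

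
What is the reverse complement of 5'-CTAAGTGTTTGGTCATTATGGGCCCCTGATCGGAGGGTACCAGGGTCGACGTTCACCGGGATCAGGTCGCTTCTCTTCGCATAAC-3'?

5'-GTTATGCGAAGAGAAGCGACCTGATCCCGGTGAACGTCGACCCTGGTACCCTCCGATCAGGGGCCCATAATGACCAAACACTTAG-3'

Reading the sequence 3'→5' and pairing each base (A↔T, G↔C) gives the reverse complement directly.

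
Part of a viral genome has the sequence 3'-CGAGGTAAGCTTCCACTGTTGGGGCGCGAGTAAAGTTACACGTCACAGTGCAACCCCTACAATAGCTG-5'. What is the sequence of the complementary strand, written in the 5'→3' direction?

5'-GCTCCATTCGAAGGTGACAACCCCGCGCTCATTTCAATGTGCAGTGTCACGTTGGGGATGTTATCGAC-3'

The strand is given 3'→5', so its complement runs 5'→3' in the same left-to-right order: pair each base A↔T, G↔C.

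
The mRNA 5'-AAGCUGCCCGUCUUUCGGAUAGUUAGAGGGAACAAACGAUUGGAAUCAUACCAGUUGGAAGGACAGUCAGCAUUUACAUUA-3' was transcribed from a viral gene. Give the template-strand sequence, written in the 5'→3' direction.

5'-TAATGTAAATGCTGACTGTCCTTCCAACTGGTATGATTCCAATCGTTTGTTCCCTCTAACTATCCGAAAGACGGGCAGCTT-3'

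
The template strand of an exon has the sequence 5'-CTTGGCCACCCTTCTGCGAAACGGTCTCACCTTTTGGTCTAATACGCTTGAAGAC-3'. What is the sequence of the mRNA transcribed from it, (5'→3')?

RNA polymerase reads the template 3'→5' and synthesizes mRNA 5'→3' by base-pairing (A→U, T→A, G↔C). The complement of the template is GAACCGGTGGGAAGACGCTTTGCCAGAGTGGAAAACCAGATTATGCGAACTTCTG; antiparallel, so 5'→3' the coding strand is GTCTTCAAGCGTATTAGACCAAAAGGTGAGACCGTTTCGCAGAAGGGTGGCCAAG. Replace T with U for the mRNA.

5'-GUCUUCAAGCGUAUUAGACCAAAAGGUGAGACCGUUUCGCAGAAGGGUGGCCAAG-3'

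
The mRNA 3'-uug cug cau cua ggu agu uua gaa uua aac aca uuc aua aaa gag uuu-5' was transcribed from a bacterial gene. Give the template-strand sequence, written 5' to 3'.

Written 5'→3' the mRNA is UUUGAGAAAAUACUUACACAAAUUAAGAUUUGAUGGAUCUACGUCGUU, so the coding DNA strand is TTTGAGAAAATACTTACACAAATTAAGATTTGATGGATCTACGTCGTT. The template is its reverse complement.

5'-AACGACGTAGATCCATCAAATCTTAATTTGTGTAAGTATTTTCTCAAA-3'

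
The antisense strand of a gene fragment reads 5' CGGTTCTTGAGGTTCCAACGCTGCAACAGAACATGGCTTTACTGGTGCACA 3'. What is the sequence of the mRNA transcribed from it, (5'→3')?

5'-UGUGCACCAGUAAAGCCAUGUUCUGUUGCAGCGUUGGAACCUCAAGAACCG-3'

RNA polymerase reads the template 3'→5' and synthesizes mRNA 5'→3' by base-pairing (A→U, T→A, G↔C). The complement of the template is GCCAAGAACTCCAAGGTTGCGACGTTGTCTTGTACCGAAATGACCACGTGT; antiparallel, so 5'→3' the coding strand is TGTGCACCAGTAAAGCCATGTTCTGTTGCAGCGTTGGAACCTCAAGAACCG. Replace T with U for the mRNA.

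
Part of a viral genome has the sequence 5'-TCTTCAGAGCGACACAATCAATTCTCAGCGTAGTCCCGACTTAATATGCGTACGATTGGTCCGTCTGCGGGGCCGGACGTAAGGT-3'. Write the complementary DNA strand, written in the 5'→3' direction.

5'-ACCTTACGTCCGGCCCCGCAGACGGACCAATCGTACGCATATTAAGTCGGGACTACGCTGAGAATTGATTGTGTCGCTCTGAAGA-3'

Pairing A↔T and G↔C gives AGAAGTCTCGCTGTGTTAGTTAAGAGTCGCATCAGGGCTGAATTATACGCATGCTAACCAGGCAGACGCCCCGGCCTGCATTCCA, running 3'→5'. Reverse for the 5'→3' convention.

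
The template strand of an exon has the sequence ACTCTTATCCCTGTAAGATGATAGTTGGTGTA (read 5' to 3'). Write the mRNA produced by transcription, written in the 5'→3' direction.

RNA polymerase reads the template 3'→5' and synthesizes mRNA 5'→3' by base-pairing (A→U, T→A, G↔C). The complement of the template is TGAGAATAGGGACATTCTACTATCAACCACAT; antiparallel, so 5'→3' the coding strand is TACACCAACTATCATCTTACAGGGATAAGAGT. Replace T with U for the mRNA.

5'-UACACCAACUAUCAUCUUACAGGGAUAAGAGU-3'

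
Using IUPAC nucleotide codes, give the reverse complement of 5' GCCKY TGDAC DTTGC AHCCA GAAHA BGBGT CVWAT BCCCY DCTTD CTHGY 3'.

5'-RCDAGHAAGHRGGGVATWBGACVCVTDTTCTGGDTGCAAHGTHCARMGGC-3'

Standard pairs A↔T, G↔C; ambiguity codes pair Y↔R, K↔M, W↔W, B↔V, D↔H. Complement (CGGMRACHTGHAACGTDGGTCTTDTVCVCAGBWTAVGGGRHGAAHGADCR), then reverse for 5'→3'.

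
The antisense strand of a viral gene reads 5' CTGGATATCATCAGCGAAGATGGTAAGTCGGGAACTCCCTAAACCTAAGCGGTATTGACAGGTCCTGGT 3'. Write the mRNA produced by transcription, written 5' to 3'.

5'-ACCAGGACCUGUCAAUACCGCUUAGGUUUAGGGAGUUCCCGACUUACCAUCUUCGCUGAUGAUAUCCAG-3'

The mRNA has the sequence of the coding strand (reverse complement of the template) with T→U. Reverse complement of CTGGATATCATCAGCGAAGATGGTAAGTCGGGAACTCCCTAAACCTAAGCGGTATTGACAGGTCCTGGT is ACCAGGACCTGTCAATACCGCTTAGGTTTAGGGAGTTCCCGACTTACCATCTTCGCTGATGATATCCAG; then T→U.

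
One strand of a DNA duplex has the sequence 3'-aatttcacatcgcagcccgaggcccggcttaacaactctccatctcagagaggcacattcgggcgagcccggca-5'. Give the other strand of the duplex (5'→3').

The strand is given 3'→5', so its complement runs 5'→3' in the same left-to-right order: pair each base A↔T, G↔C.

5'-TTAAAGTGTAGCGTCGGGCTCCGGGCCGAATTGTTGAGAGGTAGAGTCTCTCCGTGTAAGCCCGCTCGGGCCGT-3'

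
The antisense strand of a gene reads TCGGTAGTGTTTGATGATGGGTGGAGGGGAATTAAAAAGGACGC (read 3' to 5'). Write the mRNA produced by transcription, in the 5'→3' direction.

5'-AGCCAUCACAAACUACUACCCACCUCCCCUUAAUUUUUCCUGCG-3'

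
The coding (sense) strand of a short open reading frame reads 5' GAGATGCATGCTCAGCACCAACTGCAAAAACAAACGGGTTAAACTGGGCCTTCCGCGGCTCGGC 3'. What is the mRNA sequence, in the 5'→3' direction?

5'-GAGAUGCAUGCUCAGCACCAACUGCAAAAACAAACGGGUUAAACUGGGCCUUCCGCGGCUCGGC-3'

The mRNA is synthesized from the template strand, so it matches the coding strand with T replaced by U.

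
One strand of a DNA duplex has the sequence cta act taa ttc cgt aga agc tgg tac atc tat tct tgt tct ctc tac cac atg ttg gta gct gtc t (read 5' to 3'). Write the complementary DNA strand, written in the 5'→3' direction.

The complement of CTAACTTAATTCCGTAGAAGCTGGTACATCTATTCTTGTTCTCTCTACCACATGTTGGTAGCTGTCT is GATTGAATTAAGGCATCTTCGACCATGTAGATAAGAACAAGAGAGATGGTGTACAACCATCGACAGA (A↔T, G↔C). DNA strands are antiparallel, so the complementary strand runs 3'→5'; reversing gives the 5'→3' form.

5'-AGACAGCTACCAACATGTGGTAGAGAGAACAAGAATAGATGTACCAGCTTCTACGGAATTAAGTTAG-3'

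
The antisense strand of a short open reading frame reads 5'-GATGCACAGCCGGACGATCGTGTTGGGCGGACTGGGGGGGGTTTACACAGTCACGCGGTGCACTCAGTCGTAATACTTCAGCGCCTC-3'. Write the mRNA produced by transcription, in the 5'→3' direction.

5'-GAGGCGCUGAAGUAUUACGACUGAGUGCACCGCGUGACUGUGUAAACCCCCCCCAGUCCGCCCAACACGAUCGUCCGGCUGUGCAUC-3'

RNA polymerase reads the template 3'→5' and synthesizes mRNA 5'→3' by base-pairing (A→U, T→A, G↔C). The complement of the template is CTACGTGTCGGCCTGCTAGCACAACCCGCCTGACCCCCCCCAAATGTGTCAGTGCGCCACGTGAGTCAGCATTATGAAGTCGCGGAG; antiparallel, so 5'→3' the coding strand is GAGGCGCTGAAGTATTACGACTGAGTGCACCGCGTGACTGTGTAAACCCCCCCCAGTCCGCCCAACACGATCGTCCGGCTGTGCATC. Replace T with U for the mRNA.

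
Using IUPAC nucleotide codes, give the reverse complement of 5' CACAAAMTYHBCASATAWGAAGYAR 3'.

Standard pairs A↔T, G↔C; ambiguity codes pair R↔Y, M↔K, W↔W, S↔S, B↔V, H↔D. Complement (GTGTTTKARDVGTSTATWCTTCRTY), then reverse for 5'→3'.

5'-YTRCTTCWTATSTGVDRAKTTTGTG-3'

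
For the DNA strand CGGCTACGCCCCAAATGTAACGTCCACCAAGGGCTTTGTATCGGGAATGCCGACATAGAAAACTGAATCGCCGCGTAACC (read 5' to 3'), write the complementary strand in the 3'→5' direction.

3′-GCCGATGCGGGGTTTACATTGCAGGTGGTTCCCGAAACATAGCCCTTACGGCTGTATCTTTTGACTTAGCGGCGCATTGG-5′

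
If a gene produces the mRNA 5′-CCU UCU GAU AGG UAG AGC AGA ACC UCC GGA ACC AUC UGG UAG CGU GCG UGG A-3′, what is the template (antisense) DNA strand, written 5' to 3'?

5'-TCCACGCACGCTACCAGATGGTTCCGGAGGTTCTGCTCTACCTATCAGAAGG-3'

Replace U with T to get the coding DNA strand: CCTTCTGATAGGTAGAGCAGAACCTCCGGAACCATCTGGTAGCGTGCGTGGA. The template strand is its reverse complement (complement GGAAGACTATCCATCTCGTCTTGGAGGCCTTGGTAGACCATCGCACGCACCT, then reverse).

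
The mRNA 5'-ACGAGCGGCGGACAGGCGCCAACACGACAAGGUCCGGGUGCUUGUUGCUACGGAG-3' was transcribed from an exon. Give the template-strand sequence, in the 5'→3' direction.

5'-CTCCGTAGCAACAAGCACCCGGACCTTGTCGTGTTGGCGCCTGTCCGCCGCTCGT-3'

Replace U with T to get the coding DNA strand: ACGAGCGGCGGACAGGCGCCAACACGACAAGGTCCGGGTGCTTGTTGCTACGGAG. The template strand is its reverse complement (complement TGCTCGCCGCCTGTCCGCGGTTGTGCTGTTCCAGGCCCACGAACAACGATGCCTC, then reverse).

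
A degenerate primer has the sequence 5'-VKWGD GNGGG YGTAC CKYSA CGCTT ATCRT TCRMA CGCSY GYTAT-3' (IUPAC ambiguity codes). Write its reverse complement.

Standard pairs A↔T, G↔C; ambiguity codes pair R↔Y, M↔K, W↔W, S↔S, D↔H, V↔B, N↔N. Complement (BMWCHCNCCCRCATGGMRSTGCGAATAGYAAGYKTGCGSRCRATA), then reverse for 5'→3'.

5'-ATARCRSGCGTKYGAAYGATAAGCGTSRMGGTACRCCCNCHCWMB-3'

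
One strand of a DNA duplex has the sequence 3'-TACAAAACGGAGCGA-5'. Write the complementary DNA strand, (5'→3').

5'-ATGTTTTGCCTCGCT-3'

The strand is given 3'→5', so its complement runs 5'→3' in the same left-to-right order: pair each base A↔T, G↔C.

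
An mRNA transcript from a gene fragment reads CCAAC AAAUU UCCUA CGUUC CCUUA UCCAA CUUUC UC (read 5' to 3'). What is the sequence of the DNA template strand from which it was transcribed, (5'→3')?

5'-GAGAAAGTTGGATAAGGGAACGTAGGAAATTTGTTGG-3'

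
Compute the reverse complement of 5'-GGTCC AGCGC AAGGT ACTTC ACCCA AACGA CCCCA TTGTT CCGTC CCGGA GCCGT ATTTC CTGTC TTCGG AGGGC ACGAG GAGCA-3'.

5'-TGCTCCTCGTGCCCTCCGAAGACAGGAAATACGGCTCCGGGACGGAACAATGGGGTCGTTTGGGTGAAGTACCTTGCGCTGGACC-3'

Complement each base (A↔T, G↔C): CCAGGTCGCGTTCCATGAAGTGGGTTTGCTGGGGTAACAAGGCAGGGCCTCGGCATAAAGGACAGAAGCCTCCCGTGCTCCTCGT. Then reverse.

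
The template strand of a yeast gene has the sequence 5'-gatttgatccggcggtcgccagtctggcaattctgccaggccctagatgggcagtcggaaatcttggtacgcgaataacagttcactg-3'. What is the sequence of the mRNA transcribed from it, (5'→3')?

RNA polymerase reads the template 3'→5' and synthesizes mRNA 5'→3' by base-pairing (A→U, T→A, G↔C). The complement of the template is CTAAACTAGGCCGCCAGCGGTCAGACCGTTAAGACGGTCCGGGATCTACCCGTCAGCCTTTAGAACCATGCGCTTATTGTCAAGTGAC; antiparallel, so 5'→3' the coding strand is CAGTGAACTGTTATTCGCGTACCAAGATTTCCGACTGCCCATCTAGGGCCTGGCAGAATTGCCAGACTGGCGACCGCCGGATCAAATC. Replace T with U for the mRNA.

5′-CAGUGAACUGUUAUUCGCGUACCAAGAUUUCCGACUGCCCAUCUAGGGCCUGGCAGAAUUGCCAGACUGGCGACCGCCGGAUCAAAUC-3′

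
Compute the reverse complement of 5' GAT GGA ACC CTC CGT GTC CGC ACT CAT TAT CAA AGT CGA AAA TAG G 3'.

Reading the sequence 3'→5' and pairing each base (A↔T, G↔C) gives the reverse complement directly.

5'-CCTATTTTCGACTTTGATAATGAGTGCGGACACGGAGGGTTCCATC-3'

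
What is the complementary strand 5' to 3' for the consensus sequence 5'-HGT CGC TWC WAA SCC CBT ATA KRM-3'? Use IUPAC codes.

5'-KYMTATAVGGGSTTWGWAGCGACD-3'

Standard pairs A↔T, G↔C; ambiguity codes pair R↔Y, M↔K, W↔W, S↔S, B↔V, H↔D. Complement (DCAGCGAWGWTTSGGGVATATMYK), then reverse for 5'→3'.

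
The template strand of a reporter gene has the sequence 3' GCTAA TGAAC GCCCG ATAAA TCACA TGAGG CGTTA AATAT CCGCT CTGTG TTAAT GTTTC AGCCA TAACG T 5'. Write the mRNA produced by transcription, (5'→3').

Reading the template 3'→5' as shown, RNA polymerase pairs each base (A→U, T→A, G↔C) to build mRNA 5'→3' directly.

5'-CGAUUACUUGCGGGCUAUUUAGUGUACUCCGCAAUUUAUAGGCGAGACACAAUUACAAAGUCGGUAUUGCA-3'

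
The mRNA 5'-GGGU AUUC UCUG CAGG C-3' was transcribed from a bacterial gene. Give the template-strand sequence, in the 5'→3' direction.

5'-GCCTGCAGAGAATACCC-3'

Replace U with T to get the coding DNA strand: GGGTATTCTCTGCAGGC. The template strand is its reverse complement (complement CCCATAAGAGACGTCCG, then reverse).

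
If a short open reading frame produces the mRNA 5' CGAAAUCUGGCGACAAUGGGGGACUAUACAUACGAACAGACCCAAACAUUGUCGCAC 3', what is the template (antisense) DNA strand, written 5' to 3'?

5'-GTGCGACAATGTTTGGGTCTGTTCGTATGTATAGTCCCCCATTGTCGCCAGATTTCG-3'

Replace U with T to get the coding DNA strand: CGAAATCTGGCGACAATGGGGGACTATACATACGAACAGACCCAAACATTGTCGCAC. The template strand is its reverse complement (complement GCTTTAGACCGCTGTTACCCCCTGATATGTATGCTTGTCTGGGTTTGTAACAGCGTG, then reverse).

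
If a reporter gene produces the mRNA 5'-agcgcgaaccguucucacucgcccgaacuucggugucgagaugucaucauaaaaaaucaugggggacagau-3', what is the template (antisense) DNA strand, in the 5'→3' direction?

5'-ATCTGTCCCCCATGATTTTTTATGATGACATCTCGACACCGAAGTTCGGGCGAGTGAGAACGGTTCGCGCT-3'

Replace U with T to get the coding DNA strand: AGCGCGAACCGTTCTCACTCGCCCGAACTTCGGTGTCGAGATGTCATCATAAAAAATCATGGGGGACAGAT. The template strand is its reverse complement (complement TCGCGCTTGGCAAGAGTGAGCGGGCTTGAAGCCACAGCTCTACAGTAGTATTTTTTAGTACCCCCTGTCTA, then reverse).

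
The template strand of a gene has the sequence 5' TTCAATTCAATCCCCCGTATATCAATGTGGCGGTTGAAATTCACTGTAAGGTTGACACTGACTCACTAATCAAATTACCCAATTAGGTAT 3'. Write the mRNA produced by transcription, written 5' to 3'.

5'-AUACCUAAUUGGGUAAUUUGAUUAGUGAGUCAGUGUCAACCUUACAGUGAAUUUCAACCGCCACAUUGAUAUACGGGGGAUUGAAUUGAA-3'

The mRNA has the sequence of the coding strand (reverse complement of the template) with T→U. Reverse complement of TTCAATTCAATCCCCCGTATATCAATGTGGCGGTTGAAATTCACTGTAAGGTTGACACTGACTCACTAATCAAATTACCCAATTAGGTAT is ATACCTAATTGGGTAATTTGATTAGTGAGTCAGTGTCAACCTTACAGTGAATTTCAACCGCCACATTGATATACGGGGGATTGAATTGAA; then T→U.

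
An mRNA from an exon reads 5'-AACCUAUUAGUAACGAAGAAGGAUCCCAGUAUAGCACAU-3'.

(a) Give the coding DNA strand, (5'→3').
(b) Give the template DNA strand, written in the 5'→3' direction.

(a) 5'-AACCTATTAGTAACGAAGAAGGATCCCAGTATAGCACAT-3'
(b) 5'-ATGTGCTATACTGGGATCCTTCTTCGTTACTAATAGGTT-3'

(a) The coding strand matches the mRNA with U→T.
(b) The template strand is the reverse complement of the coding strand.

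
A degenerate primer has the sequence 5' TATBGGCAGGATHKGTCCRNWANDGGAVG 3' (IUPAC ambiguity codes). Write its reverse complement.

Standard pairs A↔T, G↔C; ambiguity codes pair R↔Y, K↔M, W↔W, B↔V, D↔H, N↔N. Complement (ATAVCCGTCCTADMCAGGYNWTNHCCTBC), then reverse for 5'→3'.

5'-CBTCCHNTWNYGGACMDATCCTGCCVATA-3'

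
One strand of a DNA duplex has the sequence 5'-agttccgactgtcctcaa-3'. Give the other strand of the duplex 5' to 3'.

Pairing A↔T and G↔C gives TCAAGGCTGACAGGAGTT, running 3'→5'. Reverse for the 5'→3' convention.

5'-TTGAGGACAGTCGGAACT-3'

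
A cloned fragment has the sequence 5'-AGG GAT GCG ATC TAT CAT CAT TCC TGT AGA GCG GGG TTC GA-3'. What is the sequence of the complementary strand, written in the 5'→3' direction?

5'-TCGAACCCCGCTCTACAGGAATGATGATAGATCGCATCCCT-3'

Pairing A↔T and G↔C gives TCCCTACGCTAGATAGTAGTAAGGACATCTCGCCCCAAGCT, running 3'→5'. Reverse for the 5'→3' convention.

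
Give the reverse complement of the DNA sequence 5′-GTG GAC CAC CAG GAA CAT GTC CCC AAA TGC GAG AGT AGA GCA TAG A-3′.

Complement each base (A↔T, G↔C): CACCTGGTGGTCCTTGTACAGGGGTTTACGCTCTCATCTCGTATCT. Then reverse.

5'-TCTATGCTCTACTCTCGCATTTGGGGACATGTTCCTGGTGGTCCAC-3'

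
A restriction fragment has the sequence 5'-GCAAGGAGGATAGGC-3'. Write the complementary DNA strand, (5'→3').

5'-GCCTATCCTCCTTGC-3'

The complement of GCAAGGAGGATAGGC is CGTTCCTCCTATCCG (A↔T, G↔C). DNA strands are antiparallel, so the complementary strand runs 3'→5'; reversing gives the 5'→3' form.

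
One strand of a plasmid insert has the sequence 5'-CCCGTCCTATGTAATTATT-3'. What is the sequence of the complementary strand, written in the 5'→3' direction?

Pairing A↔T and G↔C gives GGGCAGGATACATTAATAA, running 3'→5'. Reverse for the 5'→3' convention.

5′-AATAATTACATAGGACGGG-3′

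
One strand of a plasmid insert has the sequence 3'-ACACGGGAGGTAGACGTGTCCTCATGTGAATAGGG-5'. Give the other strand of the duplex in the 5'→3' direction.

5'-TGTGCCCTCCATCTGCACAGGAGTACACTTATCCC-3'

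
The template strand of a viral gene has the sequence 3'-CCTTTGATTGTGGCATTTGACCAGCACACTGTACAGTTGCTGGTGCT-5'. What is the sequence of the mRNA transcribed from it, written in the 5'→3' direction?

Reading the template 3'→5' as shown, RNA polymerase pairs each base (A→U, T→A, G↔C) to build mRNA 5'→3' directly.

5'-GGAAACUAACACCGUAAACUGGUCGUGUGACAUGUCAACGACCACGA-3'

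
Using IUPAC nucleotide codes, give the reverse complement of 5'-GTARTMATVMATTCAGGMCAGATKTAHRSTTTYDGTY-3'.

Standard pairs A↔T, G↔C; ambiguity codes pair R↔Y, M↔K, S↔S, D↔H, V↔B. Complement (CATYAKTABKTAAGTCCKGTCTAMATDYSAAARHCAR), then reverse for 5'→3'.

5'-RACHRAAASYDTAMATCTGKCCTGAATKBATKAYTAC-3'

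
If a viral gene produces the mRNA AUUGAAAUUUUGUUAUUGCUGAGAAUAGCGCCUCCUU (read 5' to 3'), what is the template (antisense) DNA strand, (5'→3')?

5′-AAGGAGGCGCTATTCTCAGCAATAACAAAATTTCAAT-3′

Replace U with T to get the coding DNA strand: ATTGAAATTTTGTTATTGCTGAGAATAGCGCCTCCTT. The template strand is its reverse complement (complement TAACTTTAAAACAATAACGACTCTTATCGCGGAGGAA, then reverse).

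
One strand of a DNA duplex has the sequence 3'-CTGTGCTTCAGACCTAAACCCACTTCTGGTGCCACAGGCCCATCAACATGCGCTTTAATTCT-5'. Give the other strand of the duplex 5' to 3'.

5'-GACACGAAGTCTGGATTTGGGTGAAGACCACGGTGTCCGGGTAGTTGTACGCGAAATTAAGA-3'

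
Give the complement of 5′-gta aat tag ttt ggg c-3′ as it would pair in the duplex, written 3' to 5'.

3'-CATTTAATCAAACCCG-5'

Base-pairing A↔T, G↔C gives the complement. The complementary strand is antiparallel, so paired with a 5'→3' strand it runs 3'→5'.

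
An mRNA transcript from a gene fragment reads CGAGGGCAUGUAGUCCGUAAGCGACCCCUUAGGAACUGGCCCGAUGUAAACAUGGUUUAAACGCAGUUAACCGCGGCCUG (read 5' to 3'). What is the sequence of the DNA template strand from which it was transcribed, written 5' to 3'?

5'-CAGGCCGCGGTTAACTGCGTTTAAACCATGTTTACATCGGGCCAGTTCCTAAGGGGTCGCTTACGGACTACATGCCCTCG-3'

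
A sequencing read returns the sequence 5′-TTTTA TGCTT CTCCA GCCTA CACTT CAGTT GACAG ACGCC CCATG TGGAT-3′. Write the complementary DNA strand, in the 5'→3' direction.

5′-ATCCACATGGGGCGTCTGTCAACTGAAGTGTAGGCTGGAGAAGCATAAAA-3′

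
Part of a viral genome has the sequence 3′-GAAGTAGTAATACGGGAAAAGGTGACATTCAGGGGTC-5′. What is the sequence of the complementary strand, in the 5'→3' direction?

5'-CTTCATCATTATGCCCTTTTCCACTGTAAGTCCCCAG-3'

The strand is given 3'→5', so its complement runs 5'→3' in the same left-to-right order: pair each base A↔T, G↔C.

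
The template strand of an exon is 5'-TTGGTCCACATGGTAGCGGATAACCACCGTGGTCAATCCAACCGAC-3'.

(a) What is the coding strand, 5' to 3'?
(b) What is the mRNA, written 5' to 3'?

(a) 5′-GTCGGTTGGATTGACCACGGTGGTTATCCGCTACCATGTGGACCAA-3′
(b) 5'-GUCGGUUGGAUUGACCACGGUGGUUAUCCGCUACCAUGUGGACCAA-3'

(a) The coding strand is the reverse complement of the template: complement AACCAGGTGTACCATCGCCTATTGGTGGCACCAGTTAGGTTGGCTG, then reverse.
(b) mRNA has the coding-strand sequence with T→U.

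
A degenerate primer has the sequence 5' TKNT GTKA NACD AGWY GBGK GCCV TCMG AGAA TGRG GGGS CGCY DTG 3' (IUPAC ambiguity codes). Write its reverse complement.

Standard pairs A↔T, G↔C; ambiguity codes pair R↔Y, M↔K, W↔W, S↔S, B↔V, D↔H, N↔N. Complement (AMNACAMTNTGHTCWRCVCMCGGBAGKCTCTTACYCCCCSGCGRHAC), then reverse for 5'→3'.

5'-CAHRGCGSCCCCYCATTCTCKGABGGCMCVCRWCTHGTNTMACANMA-3'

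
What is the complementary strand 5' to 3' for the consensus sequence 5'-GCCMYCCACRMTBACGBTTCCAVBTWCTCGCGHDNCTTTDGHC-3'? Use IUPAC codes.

Standard pairs A↔T, G↔C; ambiguity codes pair R↔Y, M↔K, W↔W, B↔V, D↔H, N↔N. Complement (CGGKRGGTGYKAVTGCVAAGGTBVAWGAGCGCDHNGAAAHCDG), then reverse for 5'→3'.

5'-GDCHAAAGNHDCGCGAGWAVBTGGAAVCGTVAKYGTGGRKGGC-3'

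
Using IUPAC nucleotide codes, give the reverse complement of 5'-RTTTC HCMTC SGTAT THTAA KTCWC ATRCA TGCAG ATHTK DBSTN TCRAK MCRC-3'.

Standard pairs A↔T, G↔C; ambiguity codes pair R↔Y, M↔K, W↔W, S↔S, B↔V, D↔H, N↔N. Complement (YAAAGDGKAGSCATAADATTMAGWGTAYGTACGTCTADAMHVSANAGYTMKGYG), then reverse for 5'→3'.

5′-GYGKMTYGANASVHMADATCTGCATGYATGWGAMTTADAATACSGAKGDGAAAY-3′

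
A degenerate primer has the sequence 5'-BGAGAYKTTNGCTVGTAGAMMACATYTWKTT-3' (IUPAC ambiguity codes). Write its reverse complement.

5'-AAMWARATGTKKTCTACBAGCNAAMRTCTCV-3'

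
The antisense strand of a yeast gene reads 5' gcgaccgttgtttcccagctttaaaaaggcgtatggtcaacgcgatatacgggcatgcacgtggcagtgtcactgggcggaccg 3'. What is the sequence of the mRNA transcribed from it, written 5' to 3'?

5'-CGGUCCGCCCAGUGACACUGCCACGUGCAUGCCCGUAUAUCGCGUUGACCAUACGCCUUUUUAAAGCUGGGAAACAACGGUCGC-3'

RNA polymerase reads the template 3'→5' and synthesizes mRNA 5'→3' by base-pairing (A→U, T→A, G↔C). The complement of the template is CGCTGGCAACAAAGGGTCGAAATTTTTCCGCATACCAGTTGCGCTATATGCCCGTACGTGCACCGTCACAGTGACCCGCCTGGC; antiparallel, so 5'→3' the coding strand is CGGTCCGCCCAGTGACACTGCCACGTGCATGCCCGTATATCGCGTTGACCATACGCCTTTTTAAAGCTGGGAAACAACGGTCGC. Replace T with U for the mRNA.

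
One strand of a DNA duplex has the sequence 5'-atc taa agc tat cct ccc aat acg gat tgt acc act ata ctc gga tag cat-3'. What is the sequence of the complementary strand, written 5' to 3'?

Pairing A↔T and G↔C gives TAGATTTCGATAGGAGGGTTATGCCTAACATGGTGATATGAGCCTATCGTA, running 3'→5'. Reverse for the 5'→3' convention.

5'-ATGCTATCCGAGTATAGTGGTACAATCCGTATTGGGAGGATAGCTTTAGAT-3'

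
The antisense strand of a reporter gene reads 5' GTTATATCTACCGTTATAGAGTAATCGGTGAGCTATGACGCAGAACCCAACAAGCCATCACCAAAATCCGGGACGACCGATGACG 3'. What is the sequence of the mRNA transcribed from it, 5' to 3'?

RNA polymerase reads the template 3'→5' and synthesizes mRNA 5'→3' by base-pairing (A→U, T→A, G↔C). The complement of the template is CAATATAGATGGCAATATCTCATTAGCCACTCGATACTGCGTCTTGGGTTGTTCGGTAGTGGTTTTAGGCCCTGCTGGCTACTGC; antiparallel, so 5'→3' the coding strand is CGTCATCGGTCGTCCCGGATTTTGGTGATGGCTTGTTGGGTTCTGCGTCATAGCTCACCGATTACTCTATAACGGTAGATATAAC. Replace T with U for the mRNA.

5'-CGUCAUCGGUCGUCCCGGAUUUUGGUGAUGGCUUGUUGGGUUCUGCGUCAUAGCUCACCGAUUACUCUAUAACGGUAGAUAUAAC-3'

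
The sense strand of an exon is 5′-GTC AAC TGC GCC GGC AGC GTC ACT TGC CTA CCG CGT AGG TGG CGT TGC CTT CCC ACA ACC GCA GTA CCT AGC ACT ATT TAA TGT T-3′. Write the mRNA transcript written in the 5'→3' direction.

5'-GUCAACUGCGCCGGCAGCGUCACUUGCCUACCGCGUAGGUGGCGUUGCCUUCCCACAACCGCAGUACCUAGCACUAUUUAAUGUU-3'

mRNA has the coding-strand sequence with U in place of T.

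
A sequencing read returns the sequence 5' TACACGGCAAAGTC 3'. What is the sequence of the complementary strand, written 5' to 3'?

5′-GACTTTGCCGTGTA-3′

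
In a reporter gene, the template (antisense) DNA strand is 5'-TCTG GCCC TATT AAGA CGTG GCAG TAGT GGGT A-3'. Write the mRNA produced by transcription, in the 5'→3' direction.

5′-UACCCACUACUGCCACGUCUUAAUAGGGCCAGA-3′

The mRNA has the sequence of the coding strand (reverse complement of the template) with T→U. Reverse complement of TCTGGCCCTATTAAGACGTGGCAGTAGTGGGTA is TACCCACTACTGCCACGTCTTAATAGGGCCAGA; then T→U.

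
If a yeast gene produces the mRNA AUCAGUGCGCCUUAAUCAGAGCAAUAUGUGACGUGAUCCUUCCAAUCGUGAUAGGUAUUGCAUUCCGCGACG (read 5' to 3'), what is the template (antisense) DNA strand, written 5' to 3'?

Replace U with T to get the coding DNA strand: ATCAGTGCGCCTTAATCAGAGCAATATGTGACGTGATCCTTCCAATCGTGATAGGTATTGCATTCCGCGACG. The template strand is its reverse complement (complement TAGTCACGCGGAATTAGTCTCGTTATACACTGCACTAGGAAGGTTAGCACTATCCATAACGTAAGGCGCTGC, then reverse).

5'-CGTCGCGGAATGCAATACCTATCACGATTGGAAGGATCACGTCACATATTGCTCTGATTAAGGCGCACTGAT-3'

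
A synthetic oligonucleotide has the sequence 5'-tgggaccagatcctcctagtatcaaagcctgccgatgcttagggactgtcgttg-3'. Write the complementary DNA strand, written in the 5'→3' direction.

The complement of TGGGACCAGATCCTCCTAGTATCAAAGCCTGCCGATGCTTAGGGACTGTCGTTG is ACCCTGGTCTAGGAGGATCATAGTTTCGGACGGCTACGAATCCCTGACAGCAAC (A↔T, G↔C). DNA strands are antiparallel, so the complementary strand runs 3'→5'; reversing gives the 5'→3' form.

5'-CAACGACAGTCCCTAAGCATCGGCAGGCTTTGATACTAGGAGGATCTGGTCCCA-3'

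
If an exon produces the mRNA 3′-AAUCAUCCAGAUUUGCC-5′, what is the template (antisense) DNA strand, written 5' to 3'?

5'-TTAGTAGGTCTAAACGG-3'

Written 5'→3' the mRNA is CCGUUUAGACCUACUAA, so the coding DNA strand is CCGTTTAGACCTACTAA. The template is its reverse complement.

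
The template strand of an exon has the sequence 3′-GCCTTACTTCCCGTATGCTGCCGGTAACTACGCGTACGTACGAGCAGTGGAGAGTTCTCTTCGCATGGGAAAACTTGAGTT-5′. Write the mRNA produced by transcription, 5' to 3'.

5'-CGGAAUGAAGGGCAUACGACGGCCAUUGAUGCGCAUGCAUGCUCGUCACCUCUCAAGAGAAGCGUACCCUUUUGAACUCAA-3'

Reading the template 3'→5' as shown, RNA polymerase pairs each base (A→U, T→A, G↔C) to build mRNA 5'→3' directly.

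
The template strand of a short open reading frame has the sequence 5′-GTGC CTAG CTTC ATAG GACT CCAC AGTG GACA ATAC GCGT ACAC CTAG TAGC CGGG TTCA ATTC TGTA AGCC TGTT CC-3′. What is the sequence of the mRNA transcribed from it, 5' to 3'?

5'-GGAACAGGCUUACAGAAUUGAACCCGGCUACUAGGUGUACGCGUAUUGUCCACUGUGGAGUCCUAUGAAGCUAGGCAC-3'

RNA polymerase reads the template 3'→5' and synthesizes mRNA 5'→3' by base-pairing (A→U, T→A, G↔C). The complement of the template is CACGGATCGAAGTATCCTGAGGTGTCACCTGTTATGCGCATGTGGATCATCGGCCCAAGTTAAGACATTCGGACAAGG; antiparallel, so 5'→3' the coding strand is GGAACAGGCTTACAGAATTGAACCCGGCTACTAGGTGTACGCGTATTGTCCACTGTGGAGTCCTATGAAGCTAGGCAC. Replace T with U for the mRNA.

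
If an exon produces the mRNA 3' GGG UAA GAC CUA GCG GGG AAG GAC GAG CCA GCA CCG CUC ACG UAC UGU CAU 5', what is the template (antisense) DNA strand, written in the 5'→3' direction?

5'-CCCATTCTGGATCGCCCCTTCCTGCTCGGTCGTGGCGAGTGCATGACAGTA-3'

Written 5'→3' the mRNA is UACUGUCAUGCACUCGCCACGACCGAGCAGGAAGGGGCGAUCCAGAAUGGG, so the coding DNA strand is TACTGTCATGCACTCGCCACGACCGAGCAGGAAGGGGCGATCCAGAATGGG. The template is its reverse complement.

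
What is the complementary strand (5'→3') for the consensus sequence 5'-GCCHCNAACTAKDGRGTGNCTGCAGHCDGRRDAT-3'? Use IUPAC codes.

5'-ATHYYCHGDCTGCAGNCACYCHMTAGTTNGDGGC-3'

Standard pairs A↔T, G↔C; ambiguity codes pair R↔Y, K↔M, D↔H, N↔N. Complement (CGGDGNTTGATMHCYCACNGACGTCDGHCYYHTA), then reverse for 5'→3'.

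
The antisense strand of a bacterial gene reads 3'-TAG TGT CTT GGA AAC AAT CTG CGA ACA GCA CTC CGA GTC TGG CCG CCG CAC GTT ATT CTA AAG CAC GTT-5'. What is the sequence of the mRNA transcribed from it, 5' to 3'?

5'-AUCACAGAACCUUUGUUAGACGCUUGUCGUGAGGCUCAGACCGGCGGCGUGCAAUAAGAUUUCGUGCAA-3'

Reading the template 3'→5' as shown, RNA polymerase pairs each base (A→U, T→A, G↔C) to build mRNA 5'→3' directly.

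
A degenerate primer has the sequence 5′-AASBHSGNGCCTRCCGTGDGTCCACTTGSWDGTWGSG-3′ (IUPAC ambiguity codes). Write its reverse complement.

Standard pairs A↔T, G↔C; ambiguity codes pair R↔Y, W↔W, S↔S, B↔V, D↔H, N↔N. Complement (TTSVDSCNCGGAYGGCACHCAGGTGAACSWHCAWCSC), then reverse for 5'→3'.

5'-CSCWACHWSCAAGTGGACHCACGGYAGGCNCSDVSTT-3'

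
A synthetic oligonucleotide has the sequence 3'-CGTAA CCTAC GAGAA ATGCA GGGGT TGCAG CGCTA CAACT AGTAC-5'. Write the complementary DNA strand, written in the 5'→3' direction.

5'-GCATTGGATGCTCTTTACGTCCCCAACGTCGCGATGTTGATCATG-3'

The strand is given 3'→5', so its complement runs 5'→3' in the same left-to-right order: pair each base A↔T, G↔C.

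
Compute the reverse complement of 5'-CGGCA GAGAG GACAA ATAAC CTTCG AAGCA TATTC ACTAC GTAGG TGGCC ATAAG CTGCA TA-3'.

5'-TATGCAGCTTATGGCCACCTACGTAGTGAATATGCTTCGAAGGTTATTTGTCCTCTCTGCCG-3'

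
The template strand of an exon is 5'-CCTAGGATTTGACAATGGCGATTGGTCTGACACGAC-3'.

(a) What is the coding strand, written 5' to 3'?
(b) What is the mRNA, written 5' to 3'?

(a) The coding strand is the reverse complement of the template: complement GGATCCTAAACTGTTACCGCTAACCAGACTGTGCTG, then reverse.
(b) mRNA has the coding-strand sequence with T→U.

(a) 5'-GTCGTGTCAGACCAATCGCCATTGTCAAATCCTAGG-3'
(b) 5′-GUCGUGUCAGACCAAUCGCCAUUGUCAAAUCCUAGG-3′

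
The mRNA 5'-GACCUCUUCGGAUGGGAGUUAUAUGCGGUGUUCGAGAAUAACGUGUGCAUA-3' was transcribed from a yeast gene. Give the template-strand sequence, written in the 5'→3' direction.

5'-TATGCACACGTTATTCTCGAACACCGCATATAACTCCCATCCGAAGAGGTC-3'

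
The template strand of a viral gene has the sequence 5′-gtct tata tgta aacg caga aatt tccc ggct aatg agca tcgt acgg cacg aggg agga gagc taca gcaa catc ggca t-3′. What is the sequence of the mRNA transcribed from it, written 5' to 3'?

5′-AUGCCGAUGUUGCUGUAGCUCUCCUCCCUCGUGCCGUACGAUGCUCAUUAGCCGGGAAAUUUCUGCGUUUACAUAUAAGAC-3′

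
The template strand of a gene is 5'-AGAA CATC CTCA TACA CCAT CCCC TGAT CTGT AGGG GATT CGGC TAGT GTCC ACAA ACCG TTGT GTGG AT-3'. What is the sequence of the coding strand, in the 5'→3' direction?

5′-ATCCACACAACGGTTTGTGGACACTAGCCGAATCCCCTACAGATCAGGGGATGGTGTATGAGGATGTTCT-3′

The coding strand is complementary and antiparallel to the template: take the complement (A↔T, G↔C) and reverse.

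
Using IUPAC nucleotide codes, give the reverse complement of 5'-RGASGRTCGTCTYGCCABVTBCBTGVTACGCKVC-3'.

Standard pairs A↔T, G↔C; ambiguity codes pair R↔Y, K↔M, S↔S, B↔V. Complement (YCTSCYAGCAGARCGGTVBAVGVACBATGCGMBG), then reverse for 5'→3'.

5'-GBMGCGTABCAVGVABVTGGCRAGACGAYCSTCY-3'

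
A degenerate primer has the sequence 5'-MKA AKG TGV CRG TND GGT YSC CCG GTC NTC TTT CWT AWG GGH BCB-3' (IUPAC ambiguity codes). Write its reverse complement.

Standard pairs A↔T, G↔C; ambiguity codes pair R↔Y, M↔K, W↔W, S↔S, B↔V, D↔H, N↔N. Complement (KMTTMCACBGYCANHCCARSGGGCCAGNAGAAAGWATWCCCDVGV), then reverse for 5'→3'.

5'-VGVDCCCWTAWGAAAGANGACCGGGSRACCHNACYGBCACMTTMK-3'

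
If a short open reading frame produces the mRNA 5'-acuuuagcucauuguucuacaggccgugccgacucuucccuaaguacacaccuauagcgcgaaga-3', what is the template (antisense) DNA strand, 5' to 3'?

Replace U with T to get the coding DNA strand: ACTTTAGCTCATTGTTCTACAGGCCGTGCCGACTCTTCCCTAAGTACACACCTATAGCGCGAAGA. The template strand is its reverse complement (complement TGAAATCGAGTAACAAGATGTCCGGCACGGCTGAGAAGGGATTCATGTGTGGATATCGCGCTTCT, then reverse).

5′-TCTTCGCGCTATAGGTGTGTACTTAGGGAAGAGTCGGCACGGCCTGTAGAACAATGAGCTAAAGT-3′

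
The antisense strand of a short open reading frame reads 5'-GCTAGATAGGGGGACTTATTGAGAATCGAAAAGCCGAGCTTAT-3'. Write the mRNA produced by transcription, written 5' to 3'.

5'-AUAAGCUCGGCUUUUCGAUUCUCAAUAAGUCCCCCUAUCUAGC-3'

RNA polymerase reads the template 3'→5' and synthesizes mRNA 5'→3' by base-pairing (A→U, T→A, G↔C). The complement of the template is CGATCTATCCCCCTGAATAACTCTTAGCTTTTCGGCTCGAATA; antiparallel, so 5'→3' the coding strand is ATAAGCTCGGCTTTTCGATTCTCAATAAGTCCCCCTATCTAGC. Replace T with U for the mRNA.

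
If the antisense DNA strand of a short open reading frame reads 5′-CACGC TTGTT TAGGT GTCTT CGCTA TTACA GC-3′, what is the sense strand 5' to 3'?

The coding strand is complementary and antiparallel to the template: take the complement (A↔T, G↔C) and reverse.

5'-GCTGTAATAGCGAAGACACCTAAACAAGCGTG-3'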